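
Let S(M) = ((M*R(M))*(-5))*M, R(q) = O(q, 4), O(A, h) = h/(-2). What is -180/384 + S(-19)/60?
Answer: 5731/96 ≈ 59.698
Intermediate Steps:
O(A, h) = -h/2 (O(A, h) = h*(-1/2) = -h/2)
R(q) = -2 (R(q) = -1/2*4 = -2)
S(M) = 10*M**2 (S(M) = ((M*(-2))*(-5))*M = (-2*M*(-5))*M = (10*M)*M = 10*M**2)
-180/384 + S(-19)/60 = -180/384 + (10*(-19)**2)/60 = -180*1/384 + (10*361)*(1/60) = -15/32 + 3610*(1/60) = -15/32 + 361/6 = 5731/96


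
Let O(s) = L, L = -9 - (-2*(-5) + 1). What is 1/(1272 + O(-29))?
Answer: 1/1252 ≈ 0.00079872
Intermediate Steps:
L = -20 (L = -9 - (10 + 1) = -9 - 1*11 = -9 - 11 = -20)
O(s) = -20
1/(1272 + O(-29)) = 1/(1272 - 20) = 1/1252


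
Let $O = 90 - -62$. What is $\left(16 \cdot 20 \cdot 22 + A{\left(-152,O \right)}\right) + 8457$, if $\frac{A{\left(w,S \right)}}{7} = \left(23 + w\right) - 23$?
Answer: $14433$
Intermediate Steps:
$O = 152$ ($O = 90 + 62 = 152$)
$A{\left(w,S \right)} = 7 w$ ($A{\left(w,S \right)} = 7 \left(\left(23 + w\right) - 23\right) = 7 w$)
$\left(16 \cdot 20 \cdot 22 + A{\left(-152,O \right)}\right) + 8457 = \left(16 \cdot 20 \cdot 22 + 7 \left(-152\right)\right) + 8457 = \left(320 \cdot 22 - 1064\right) + 8457 = \left(7040 - 1064\right) + 8457 = 5976 + 8457 = 14433$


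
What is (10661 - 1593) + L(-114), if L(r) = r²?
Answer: 22064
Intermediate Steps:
(10661 - 1593) + L(-114) = (10661 - 1593) + (-114)² = 9068 + 12996 = 22064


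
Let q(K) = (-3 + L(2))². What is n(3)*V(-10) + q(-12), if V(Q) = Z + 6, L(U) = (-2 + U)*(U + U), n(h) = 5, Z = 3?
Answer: 54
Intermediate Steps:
L(U) = 2*U*(-2 + U) (L(U) = (-2 + U)*(2*U) = 2*U*(-2 + U))
V(Q) = 9 (V(Q) = 3 + 6 = 9)
q(K) = 9 (q(K) = (-3 + 2*2*(-2 + 2))² = (-3 + 2*2*0)² = (-3 + 0)² = (-3)² = 9)
n(3)*V(-10) + q(-12) = 5*9 + 9 = 45 + 9 = 54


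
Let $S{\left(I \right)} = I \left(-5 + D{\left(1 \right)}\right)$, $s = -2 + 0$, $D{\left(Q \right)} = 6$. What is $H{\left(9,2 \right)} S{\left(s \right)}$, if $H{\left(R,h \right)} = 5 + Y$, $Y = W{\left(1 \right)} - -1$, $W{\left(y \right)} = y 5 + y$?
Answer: $-24$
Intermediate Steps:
$W{\left(y \right)} = 6 y$ ($W{\left(y \right)} = 5 y + y = 6 y$)
$Y = 7$ ($Y = 6 \cdot 1 - -1 = 6 + 1 = 7$)
$s = -2$
$S{\left(I \right)} = I$ ($S{\left(I \right)} = I \left(-5 + 6\right) = I 1 = I$)
$H{\left(R,h \right)} = 12$ ($H{\left(R,h \right)} = 5 + 7 = 12$)
$H{\left(9,2 \right)} S{\left(s \right)} = 12 \left(-2\right) = -24$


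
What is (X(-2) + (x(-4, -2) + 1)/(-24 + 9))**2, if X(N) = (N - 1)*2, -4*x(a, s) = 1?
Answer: 14641/400 ≈ 36.602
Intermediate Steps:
x(a, s) = -1/4 (x(a, s) = -1/4*1 = -1/4)
X(N) = -2 + 2*N (X(N) = (-1 + N)*2 = -2 + 2*N)
(X(-2) + (x(-4, -2) + 1)/(-24 + 9))**2 = ((-2 + 2*(-2)) + (-1/4 + 1)/(-24 + 9))**2 = ((-2 - 4) + (3/4)/(-15))**2 = (-6 + (3/4)*(-1/15))**2 = (-6 - 1/20)**2 = (-121/20)**2 = 14641/400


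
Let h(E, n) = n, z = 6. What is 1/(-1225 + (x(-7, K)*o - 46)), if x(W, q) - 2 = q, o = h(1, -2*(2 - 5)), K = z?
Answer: -1/1223 ≈ -0.00081766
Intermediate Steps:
K = 6
o = 6 (o = -2*(2 - 5) = -2*(-3) = 6)
x(W, q) = 2 + q
1/(-1225 + (x(-7, K)*o - 46)) = 1/(-1225 + ((2 + 6)*6 - 46)) = 1/(-1225 + (8*6 - 46)) = 1/(-1225 + (48 - 46)) = 1/(-1225 + 2) = 1/(-1223) = -1/1223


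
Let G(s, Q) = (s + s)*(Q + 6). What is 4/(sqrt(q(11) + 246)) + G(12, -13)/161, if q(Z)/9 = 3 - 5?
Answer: -24/23 + 2*sqrt(57)/57 ≈ -0.77857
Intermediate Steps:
G(s, Q) = 2*s*(6 + Q) (G(s, Q) = (2*s)*(6 + Q) = 2*s*(6 + Q))
q(Z) = -18 (q(Z) = 9*(3 - 5) = 9*(-2) = -18)
4/(sqrt(q(11) + 246)) + G(12, -13)/161 = 4/(sqrt(-18 + 246)) + (2*12*(6 - 13))/161 = 4/(sqrt(228)) + (2*12*(-7))*(1/161) = 4/((2*sqrt(57))) - 168*1/161 = 4*(sqrt(57)/114) - 24/23 = 2*sqrt(57)/57 - 24/23 = -24/23 + 2*sqrt(57)/57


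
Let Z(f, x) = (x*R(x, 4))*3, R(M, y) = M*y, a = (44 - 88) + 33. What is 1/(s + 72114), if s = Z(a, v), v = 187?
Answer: 1/491742 ≈ 2.0336e-6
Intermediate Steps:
a = -11 (a = -44 + 33 = -11)
Z(f, x) = 12*x² (Z(f, x) = (x*(x*4))*3 = (x*(4*x))*3 = (4*x²)*3 = 12*x²)
s = 419628 (s = 12*187² = 12*34969 = 419628)
1/(s + 72114) = 1/(419628 + 72114) = 1/491742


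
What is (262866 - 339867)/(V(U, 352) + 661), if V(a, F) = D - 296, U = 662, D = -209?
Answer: -25667/52 ≈ -493.60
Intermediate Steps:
V(a, F) = -505 (V(a, F) = -209 - 296 = -505)
(262866 - 339867)/(V(U, 352) + 661) = (262866 - 339867)/(-505 + 661) = -77001/156 = -77001*1/156 = -25667/52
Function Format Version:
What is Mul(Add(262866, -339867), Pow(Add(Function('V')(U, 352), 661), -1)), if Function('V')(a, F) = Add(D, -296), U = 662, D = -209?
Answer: Rational(-25667, 52) ≈ -493.60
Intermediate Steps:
Function('V')(a, F) = -505 (Function('V')(a, F) = Add(-209, -296) = -505)
Mul(Add(262866, -339867), Pow(Add(Function('V')(U, 352), 661), -1)) = Mul(Add(262866, -339867), Pow(Add(-505, 661), -1)) = Mul(-77001, Pow(156, -1)) = Mul(-77001, Rational(1, 156)) = Rational(-25667, 52)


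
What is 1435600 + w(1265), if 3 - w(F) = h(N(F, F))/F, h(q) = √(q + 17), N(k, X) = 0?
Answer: 1435603 - √17/1265 ≈ 1.4356e+6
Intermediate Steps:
h(q) = √(17 + q)
w(F) = 3 - √17/F (w(F) = 3 - √(17 + 0)/F = 3 - √17/F)
1435600 + w(1265) = 1435600 + (3 - 1*√17/1265) = 1435600 + (3 - 1*√17*1/1265) = 1435600 + (3 - √17/1265) = 1435603 - √17/1265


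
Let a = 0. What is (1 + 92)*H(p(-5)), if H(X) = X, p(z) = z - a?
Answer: -465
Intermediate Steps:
p(z) = z (p(z) = z - 1*0 = z + 0 = z)
(1 + 92)*H(p(-5)) = (1 + 92)*(-5) = 93*(-5) = -465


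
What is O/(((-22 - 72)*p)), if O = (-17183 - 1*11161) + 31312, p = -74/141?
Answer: 2226/37 ≈ 60.162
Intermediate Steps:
p = -74/141 (p = -74*1/141 = -74/141 ≈ -0.52482)
O = 2968 (O = (-17183 - 11161) + 31312 = -28344 + 31312 = 2968)
O/(((-22 - 72)*p)) = 2968/(((-22 - 72)*(-74/141))) = 2968/((-94*(-74/141))) = 2968/(148/3) = 2968*(3/148) = 2226/37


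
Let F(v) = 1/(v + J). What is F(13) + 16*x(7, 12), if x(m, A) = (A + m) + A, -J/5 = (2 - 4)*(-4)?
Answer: 13391/27 ≈ 495.96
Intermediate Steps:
J = -40 (J = -5*(2 - 4)*(-4) = -(-10)*(-4) = -5*8 = -40)
x(m, A) = m + 2*A
F(v) = 1/(-40 + v) (F(v) = 1/(v - 40) = 1/(-40 + v))
F(13) + 16*x(7, 12) = 1/(-40 + 13) + 16*(7 + 2*12) = 1/(-27) + 16*(7 + 24) = -1/27 + 16*31 = -1/27 + 496 = 13391/27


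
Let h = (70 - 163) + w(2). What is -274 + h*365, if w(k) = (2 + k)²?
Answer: -28379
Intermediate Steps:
h = -77 (h = (70 - 163) + (2 + 2)² = -93 + 4² = -93 + 16 = -77)
-274 + h*365 = -274 - 77*365 = -274 - 28105 = -28379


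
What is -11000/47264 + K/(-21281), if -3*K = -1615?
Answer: -97325545/377184444 ≈ -0.25803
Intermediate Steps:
K = 1615/3 (K = -⅓*(-1615) = 1615/3 ≈ 538.33)
-11000/47264 + K/(-21281) = -11000/47264 + (1615/3)/(-21281) = -11000*1/47264 + (1615/3)*(-1/21281) = -1375/5908 - 1615/63843 = -97325545/377184444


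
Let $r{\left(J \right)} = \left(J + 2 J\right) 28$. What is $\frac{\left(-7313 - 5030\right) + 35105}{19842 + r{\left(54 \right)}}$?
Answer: $\frac{11381}{12189} \approx 0.93371$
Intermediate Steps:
$r{\left(J \right)} = 84 J$ ($r{\left(J \right)} = 3 J 28 = 84 J$)
$\frac{\left(-7313 - 5030\right) + 35105}{19842 + r{\left(54 \right)}} = \frac{\left(-7313 - 5030\right) + 35105}{19842 + 84 \cdot 54} = \frac{\left(-7313 - 5030\right) + 35105}{19842 + 4536} = \frac{-12343 + 35105}{24378} = 22762 \cdot \frac{1}{24378} = \frac{11381}{12189}$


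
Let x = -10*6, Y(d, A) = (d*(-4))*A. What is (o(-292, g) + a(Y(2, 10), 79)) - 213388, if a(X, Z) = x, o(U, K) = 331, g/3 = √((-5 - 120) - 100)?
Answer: -213117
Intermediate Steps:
g = 45*I (g = 3*√((-5 - 120) - 100) = 3*√(-125 - 100) = 3*√(-225) = 3*(15*I) = 45*I ≈ 45.0*I)
Y(d, A) = -4*A*d (Y(d, A) = (-4*d)*A = -4*A*d)
x = -60
a(X, Z) = -60
(o(-292, g) + a(Y(2, 10), 79)) - 213388 = (331 - 60) - 213388 = 271 - 213388 = -213117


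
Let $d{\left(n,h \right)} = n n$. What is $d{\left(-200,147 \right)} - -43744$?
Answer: $83744$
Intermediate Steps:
$d{\left(n,h \right)} = n^{2}$
$d{\left(-200,147 \right)} - -43744 = \left(-200\right)^{2} - -43744 = 40000 + 43744 = 83744$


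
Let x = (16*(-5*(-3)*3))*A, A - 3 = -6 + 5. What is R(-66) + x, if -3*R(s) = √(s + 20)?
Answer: 1440 - I*√46/3 ≈ 1440.0 - 2.2608*I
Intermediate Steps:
A = 2 (A = 3 + (-6 + 5) = 3 - 1 = 2)
R(s) = -√(20 + s)/3 (R(s) = -√(s + 20)/3 = -√(20 + s)/3)
x = 1440 (x = (16*(-5*(-3)*3))*2 = (16*(15*3))*2 = (16*45)*2 = 720*2 = 1440)
R(-66) + x = -√(20 - 66)/3 + 1440 = -I*√46/3 + 1440 = 1440 - I*√46/3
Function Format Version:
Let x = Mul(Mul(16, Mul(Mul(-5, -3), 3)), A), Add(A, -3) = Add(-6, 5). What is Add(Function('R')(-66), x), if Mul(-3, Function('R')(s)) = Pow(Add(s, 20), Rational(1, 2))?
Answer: Add(1440, Mul(Rational(-1, 3), I, Pow(46, Rational(1, 2)))) ≈ Add(1440.0, Mul(-2.2608, I))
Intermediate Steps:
A = 2 (A = Add(3, Add(-6, 5)) = Add(3, -1) = 2)
Function('R')(s) = Mul(Rational(-1, 3), Pow(Add(20, s), Rational(1, 2))) (Function('R')(s) = Mul(Rational(-1, 3), Pow(Add(s, 20), Rational(1, 2))) = Mul(Rational(-1, 3), Pow(Add(20, s), Rational(1, 2))))
x = 1440 (x = Mul(Mul(16, Mul(Mul(-5, -3), 3)), 2) = Mul(Mul(16, Mul(15, 3)), 2) = Mul(Mul(16, 45), 2) = Mul(720, 2) = 1440)
Add(Function('R')(-66), x) = Add(Mul(Rational(-1, 3), Pow(Add(20, -66), Rational(1, 2))), 1440) = Add(Mul(Rational(-1, 3), Pow(-46, Rational(1, 2))), 1440) = Add(Mul(Rational(-1, 3), Mul(I, Pow(46, Rational(1, 2)))), 1440) = Add(Mul(Rational(-1, 3), I, Pow(46, Rational(1, 2))), 1440) = Add(1440, Mul(Rational(-1, 3), I, Pow(46, Rational(1, 2))))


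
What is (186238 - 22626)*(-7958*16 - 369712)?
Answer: -81321708480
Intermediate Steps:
(186238 - 22626)*(-7958*16 - 369712) = 163612*(-127328 - 369712) = 163612*(-497040) = -81321708480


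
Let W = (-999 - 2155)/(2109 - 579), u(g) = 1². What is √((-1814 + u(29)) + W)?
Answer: I*√118024370/255 ≈ 42.604*I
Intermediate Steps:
u(g) = 1
W = -1577/765 (W = -3154/1530 = -3154*1/1530 = -1577/765 ≈ -2.0614)
√((-1814 + u(29)) + W) = √((-1814 + 1) - 1577/765) = √(-1813 - 1577/765) = √(-1388522/765) = I*√118024370/255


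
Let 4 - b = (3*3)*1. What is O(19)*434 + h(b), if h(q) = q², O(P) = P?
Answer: 8271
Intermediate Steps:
b = -5 (b = 4 - 3*3 = 4 - 9 = -5)
O(19)*434 + h(b) = 19*434 + (-5)² = 8246 + 25 = 8271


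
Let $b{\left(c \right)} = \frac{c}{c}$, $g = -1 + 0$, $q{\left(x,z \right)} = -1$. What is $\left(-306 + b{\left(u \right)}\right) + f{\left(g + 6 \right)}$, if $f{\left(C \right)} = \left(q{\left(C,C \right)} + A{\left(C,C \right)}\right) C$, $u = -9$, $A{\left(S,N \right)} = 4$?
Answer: $-290$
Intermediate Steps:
$g = -1$
$b{\left(c \right)} = 1$
$f{\left(C \right)} = 3 C$ ($f{\left(C \right)} = \left(-1 + 4\right) C = 3 C$)
$\left(-306 + b{\left(u \right)}\right) + f{\left(g + 6 \right)} = \left(-306 + 1\right) + 3 \left(-1 + 6\right) = -305 + 3 \cdot 5 = -305 + 15 = -290$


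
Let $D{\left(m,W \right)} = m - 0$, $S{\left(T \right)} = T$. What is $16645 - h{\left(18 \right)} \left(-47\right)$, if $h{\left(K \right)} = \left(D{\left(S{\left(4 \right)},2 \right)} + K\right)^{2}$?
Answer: $39393$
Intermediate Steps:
$D{\left(m,W \right)} = m$ ($D{\left(m,W \right)} = m + 0 = m$)
$h{\left(K \right)} = \left(4 + K\right)^{2}$
$16645 - h{\left(18 \right)} \left(-47\right) = 16645 - \left(4 + 18\right)^{2} \left(-47\right) = 16645 - 22^{2} \left(-47\right) = 16645 - 484 \left(-47\right) = 16645 - -22748 = 16645 + 22748 = 39393$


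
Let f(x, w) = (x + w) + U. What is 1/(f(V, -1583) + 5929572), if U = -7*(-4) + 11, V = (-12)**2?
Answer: 1/5928172 ≈ 1.6869e-7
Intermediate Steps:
V = 144
U = 39 (U = 28 + 11 = 39)
f(x, w) = 39 + w + x (f(x, w) = (x + w) + 39 = (w + x) + 39 = 39 + w + x)
1/(f(V, -1583) + 5929572) = 1/((39 - 1583 + 144) + 5929572) = 1/(-1400 + 5929572) = 1/5928172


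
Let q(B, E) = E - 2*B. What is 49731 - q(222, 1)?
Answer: 50174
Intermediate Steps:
49731 - q(222, 1) = 49731 - (1 - 2*222) = 49731 - (1 - 444) = 49731 - 1*(-443) = 49731 + 443 = 50174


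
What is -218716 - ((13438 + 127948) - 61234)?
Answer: -298868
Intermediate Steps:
-218716 - ((13438 + 127948) - 61234) = -218716 - (141386 - 61234) = -218716 - 1*80152 = -218716 - 80152 = -298868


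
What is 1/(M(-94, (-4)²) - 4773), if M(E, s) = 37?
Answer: -1/4736 ≈ -0.00021115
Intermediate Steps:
1/(M(-94, (-4)²) - 4773) = 1/(37 - 4773) = 1/(-4736) = -1/4736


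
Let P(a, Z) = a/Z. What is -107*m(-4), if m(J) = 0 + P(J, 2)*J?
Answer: -856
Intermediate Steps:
m(J) = J²/2 (m(J) = 0 + (J/2)*J = 0 + J²/2 = J²/2)
-107*m(-4) = -107*(-4)²/2 = -107*16/2 = -107*8 = -856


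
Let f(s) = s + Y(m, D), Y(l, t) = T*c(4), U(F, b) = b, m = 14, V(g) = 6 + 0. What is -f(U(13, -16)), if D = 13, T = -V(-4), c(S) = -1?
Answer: 10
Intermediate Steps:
V(g) = 6
T = -6 (T = -1*6 = -6)
Y(l, t) = 6 (Y(l, t) = -6*(-1) = 6)
f(s) = 6 + s (f(s) = s + 6 = 6 + s)
-f(U(13, -16)) = -(6 - 16) = -1*(-10) = 10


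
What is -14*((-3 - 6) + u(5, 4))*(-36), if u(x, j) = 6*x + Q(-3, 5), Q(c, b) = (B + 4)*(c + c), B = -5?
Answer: 13608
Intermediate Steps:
Q(c, b) = -2*c (Q(c, b) = (-5 + 4)*(c + c) = -2*c)
u(x, j) = 6 + 6*x (u(x, j) = 6*x - 2*(-3) = 6*x + 6 = 6 + 6*x)
-14*((-3 - 6) + u(5, 4))*(-36) = -14*((-3 - 6) + (6 + 6*5))*(-36) = -14*(-9 + (6 + 30))*(-36) = -14*(-9 + 36)*(-36) = -14*27*(-36) = -378*(-36) = 13608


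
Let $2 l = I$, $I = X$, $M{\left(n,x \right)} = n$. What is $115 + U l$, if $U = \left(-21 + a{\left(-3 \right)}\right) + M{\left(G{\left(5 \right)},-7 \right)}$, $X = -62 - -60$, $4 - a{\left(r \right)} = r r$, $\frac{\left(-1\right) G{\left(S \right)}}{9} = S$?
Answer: $186$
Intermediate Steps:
$G{\left(S \right)} = - 9 S$
$a{\left(r \right)} = 4 - r^{2}$ ($a{\left(r \right)} = 4 - r r = 4 - r^{2}$)
$X = -2$ ($X = -62 + 60 = -2$)
$I = -2$
$l = -1$ ($l = \frac{1}{2} \left(-2\right) = -1$)
$U = -71$ ($U = \left(-21 + \left(4 - \left(-3\right)^{2}\right)\right) - 45 = \left(-21 + \left(4 - 9\right)\right) - 45 = \left(-21 - 5\right) - 45 = -26 - 45 = -71$)
$115 + U l = 115 - -71 = 115 + 71 = 186$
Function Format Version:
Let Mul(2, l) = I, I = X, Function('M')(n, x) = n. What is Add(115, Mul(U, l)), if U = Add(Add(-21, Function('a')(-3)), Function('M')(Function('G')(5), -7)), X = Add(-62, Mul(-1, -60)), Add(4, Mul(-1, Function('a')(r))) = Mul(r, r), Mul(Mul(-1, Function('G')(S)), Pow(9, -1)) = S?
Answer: 186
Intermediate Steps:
Function('G')(S) = Mul(-9, S)
Function('a')(r) = Add(4, Mul(-1, Pow(r, 2))) (Function('a')(r) = Add(4, Mul(-1, Mul(r, r))) = Add(4, Mul(-1, Pow(r, 2))))
X = -2 (X = Add(-62, 60) = -2)
I = -2
l = -1 (l = Mul(Rational(1, 2), -2) = -1)
U = -71 (U = Add(Add(-21, Add(4, Mul(-1, Pow(-3, 2)))), Mul(-9, 5)) = Add(Add(-21, Add(4, Mul(-1, 9))), -45) = Add(Add(-21, Add(4, -9)), -45) = Add(Add(-21, -5), -45) = Add(-26, -45) = -71)
Add(115, Mul(U, l)) = Add(115, Mul(-71, -1)) = Add(115, 71) = 186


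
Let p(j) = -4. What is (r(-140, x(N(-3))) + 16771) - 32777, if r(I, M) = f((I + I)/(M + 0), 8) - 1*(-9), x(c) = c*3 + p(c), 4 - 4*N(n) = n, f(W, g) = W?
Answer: -16221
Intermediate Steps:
N(n) = 1 - n/4
x(c) = -4 + 3*c (x(c) = c*3 - 4 = 3*c - 4 = -4 + 3*c)
r(I, M) = 9 + 2*I/M (r(I, M) = (I + I)/(M + 0) - 1*(-9) = (2*I)/M + 9 = 2*I/M + 9 = 9 + 2*I/M)
(r(-140, x(N(-3))) + 16771) - 32777 = ((9 + 2*(-140)/(-4 + 3*(1 - ¼*(-3)))) + 16771) - 32777 = ((9 + 2*(-140)/(-4 + 3*(1 + ¾))) + 16771) - 32777 = ((9 + 2*(-140)/(-4 + 3*(7/4))) + 16771) - 32777 = ((9 + 2*(-140)/(-4 + 21/4)) + 16771) - 32777 = ((9 + 2*(-140)/(5/4)) + 16771) - 32777 = ((9 + 2*(-140)*(⅘)) + 16771) - 32777 = ((9 - 224) + 16771) - 32777 = (-215 + 16771) - 32777 = 16556 - 32777 = -16221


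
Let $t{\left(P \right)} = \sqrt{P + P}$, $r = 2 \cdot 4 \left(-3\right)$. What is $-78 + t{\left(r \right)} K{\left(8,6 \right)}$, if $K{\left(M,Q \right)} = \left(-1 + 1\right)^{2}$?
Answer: $-78$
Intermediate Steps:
$r = -24$ ($r = 8 \left(-3\right) = -24$)
$K{\left(M,Q \right)} = 0$ ($K{\left(M,Q \right)} = 0^{2} = 0$)
$t{\left(P \right)} = \sqrt{2} \sqrt{P}$ ($t{\left(P \right)} = \sqrt{2 P} = \sqrt{2} \sqrt{P}$)
$-78 + t{\left(r \right)} K{\left(8,6 \right)} = -78 + \sqrt{2} \sqrt{-24} \cdot 0 = -78 + \sqrt{2} \cdot 2 i \sqrt{6} \cdot 0 = -78 + 4 i \sqrt{3} \cdot 0 = -78 + 0 = -78$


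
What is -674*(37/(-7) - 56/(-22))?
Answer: 142214/77 ≈ 1846.9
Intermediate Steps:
-674*(37/(-7) - 56/(-22)) = -674*(37*(-⅐) - 56*(-1/22)) = -674*(-37/7 + 28/11) = -674*(-211/77) = 142214/77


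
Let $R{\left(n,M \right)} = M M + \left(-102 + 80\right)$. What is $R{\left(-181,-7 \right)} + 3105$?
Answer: $3132$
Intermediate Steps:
$R{\left(n,M \right)} = -22 + M^{2}$ ($R{\left(n,M \right)} = M^{2} - 22 = -22 + M^{2}$)
$R{\left(-181,-7 \right)} + 3105 = \left(-22 + \left(-7\right)^{2}\right) + 3105 = \left(-22 + 49\right) + 3105 = 27 + 3105 = 3132$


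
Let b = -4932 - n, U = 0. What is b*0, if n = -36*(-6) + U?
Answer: 0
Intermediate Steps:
n = 216 (n = -36*(-6) + 0 = 216 + 0 = 216)
b = -5148 (b = -4932 - 1*216 = -4932 - 216 = -5148)
b*0 = -5148*0 = 0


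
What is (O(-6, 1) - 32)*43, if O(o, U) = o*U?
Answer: -1634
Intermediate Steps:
O(o, U) = U*o
(O(-6, 1) - 32)*43 = (1*(-6) - 32)*43 = (-6 - 32)*43 = -38*43 = -1634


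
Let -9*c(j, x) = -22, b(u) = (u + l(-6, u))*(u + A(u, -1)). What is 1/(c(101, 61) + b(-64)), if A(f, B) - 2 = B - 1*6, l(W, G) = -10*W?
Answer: 9/2506 ≈ 0.0035914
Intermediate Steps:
A(f, B) = -4 + B (A(f, B) = 2 + (B - 1*6) = 2 + (B - 6) = 2 + (-6 + B) = -4 + B)
b(u) = (-5 + u)*(60 + u) (b(u) = (u - 10*(-6))*(u + (-4 - 1)) = (u + 60)*(u - 5) = (60 + u)*(-5 + u) = (-5 + u)*(60 + u))
c(j, x) = 22/9 (c(j, x) = -⅑*(-22) = 22/9)
1/(c(101, 61) + b(-64)) = 1/(22/9 + (-300 + (-64)² + 55*(-64))) = 1/(22/9 + (-300 + 4096 - 3520)) = 1/(22/9 + 276) = 1/(2506/9) = 9/2506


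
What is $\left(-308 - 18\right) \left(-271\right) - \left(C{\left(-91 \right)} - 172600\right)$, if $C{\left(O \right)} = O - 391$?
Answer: $261428$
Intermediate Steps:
$C{\left(O \right)} = -391 + O$
$\left(-308 - 18\right) \left(-271\right) - \left(C{\left(-91 \right)} - 172600\right) = \left(-308 - 18\right) \left(-271\right) - \left(\left(-391 - 91\right) - 172600\right) = \left(-326\right) \left(-271\right) - \left(-482 - 172600\right) = 88346 - -173082 = 88346 + 173082 = 261428$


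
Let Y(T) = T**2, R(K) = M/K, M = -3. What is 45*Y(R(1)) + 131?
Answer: 536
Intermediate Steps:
R(K) = -3/K
45*Y(R(1)) + 131 = 45*(-3/1)**2 + 131 = 45*(-3*1)**2 + 131 = 45*(-3)**2 + 131 = 45*9 + 131 = 405 + 131 = 536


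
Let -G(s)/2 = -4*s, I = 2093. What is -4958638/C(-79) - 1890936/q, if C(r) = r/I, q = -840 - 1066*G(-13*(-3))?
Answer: 48062508320531/365849 ≈ 1.3137e+8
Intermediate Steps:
G(s) = 8*s (G(s) = -(-8)*s = 8*s)
q = -333432 (q = -840 - 8528*(-13*(-3)) = -840 - 8528*39 = -840 - 1066*312 = -840 - 332592 = -333432)
C(r) = r/2093
-4958638/C(-79) - 1890936/q = -4958638/((1/2093)*(-79)) - 1890936/(-333432) = -4958638/(-79/2093) - 1890936*(-1/333432) = -4958638*(-2093/79) + 26263/4631 = 10378429334/79 + 26263/4631 = 48062508320531/365849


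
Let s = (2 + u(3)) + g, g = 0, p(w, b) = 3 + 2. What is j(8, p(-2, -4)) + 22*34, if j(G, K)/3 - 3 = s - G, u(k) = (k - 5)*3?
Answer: 721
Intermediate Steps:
u(k) = -15 + 3*k (u(k) = (-5 + k)*3 = -15 + 3*k)
p(w, b) = 5
s = -4 (s = (2 + (-15 + 3*3)) + 0 = (2 + (-15 + 9)) + 0 = (2 - 6) + 0 = -4 + 0 = -4)
j(G, K) = -3 - 3*G (j(G, K) = 9 + 3*(-4 - G) = 9 + (-12 - 3*G) = -3 - 3*G)
j(8, p(-2, -4)) + 22*34 = (-3 - 3*8) + 22*34 = (-3 - 24) + 748 = -27 + 748 = 721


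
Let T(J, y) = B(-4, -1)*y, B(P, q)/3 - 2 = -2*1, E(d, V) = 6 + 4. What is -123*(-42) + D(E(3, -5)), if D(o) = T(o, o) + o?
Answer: 5176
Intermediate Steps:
E(d, V) = 10
B(P, q) = 0 (B(P, q) = 6 + 3*(-2*1) = 6 + 3*(-2) = 6 - 6 = 0)
T(J, y) = 0 (T(J, y) = 0*y = 0)
D(o) = o (D(o) = 0 + o = o)
-123*(-42) + D(E(3, -5)) = -123*(-42) + 10 = 5166 + 10 = 5176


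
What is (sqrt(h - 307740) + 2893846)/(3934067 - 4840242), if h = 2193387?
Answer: -2893846/906175 - sqrt(1885647)/906175 ≈ -3.1950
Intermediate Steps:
(sqrt(h - 307740) + 2893846)/(3934067 - 4840242) = (sqrt(2193387 - 307740) + 2893846)/(3934067 - 4840242) = (sqrt(1885647) + 2893846)/(-906175) = (2893846 + sqrt(1885647))*(-1/906175) = -2893846/906175 - sqrt(1885647)/906175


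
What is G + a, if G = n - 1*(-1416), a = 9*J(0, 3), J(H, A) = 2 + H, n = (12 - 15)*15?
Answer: 1389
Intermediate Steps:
n = -45 (n = -3*15 = -45)
a = 18 (a = 9*(2 + 0) = 9*2 = 18)
G = 1371 (G = -45 - 1*(-1416) = -45 + 1416 = 1371)
G + a = 1371 + 18 = 1389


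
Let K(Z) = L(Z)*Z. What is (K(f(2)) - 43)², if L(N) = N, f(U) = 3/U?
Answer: 26569/16 ≈ 1660.6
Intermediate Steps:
K(Z) = Z² (K(Z) = Z*Z = Z²)
(K(f(2)) - 43)² = ((3/2)² - 43)² = (9/4 - 43)² = (-163/4)² = 26569/16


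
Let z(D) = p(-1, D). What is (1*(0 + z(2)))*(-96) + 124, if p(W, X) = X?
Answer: -68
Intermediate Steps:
z(D) = D
(1*(0 + z(2)))*(-96) + 124 = (1*(0 + 2))*(-96) + 124 = (1*2)*(-96) + 124 = 2*(-96) + 124 = -192 + 124 = -68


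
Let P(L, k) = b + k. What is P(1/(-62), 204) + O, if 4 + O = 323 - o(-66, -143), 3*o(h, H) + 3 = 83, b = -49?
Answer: 1342/3 ≈ 447.33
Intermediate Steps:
o(h, H) = 80/3 (o(h, H) = -1 + (1/3)*83 = -1 + 83/3 = 80/3)
P(L, k) = -49 + k
O = 877/3 (O = -4 + (323 - 1*80/3) = -4 + (323 - 80/3) = -4 + 889/3 = 877/3 ≈ 292.33)
P(1/(-62), 204) + O = (-49 + 204) + 877/3 = 155 + 877/3 = 1342/3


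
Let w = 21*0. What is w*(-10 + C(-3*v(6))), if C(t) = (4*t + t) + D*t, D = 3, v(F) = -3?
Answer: 0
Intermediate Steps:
C(t) = 8*t (C(t) = (4*t + t) + 3*t = 5*t + 3*t = 8*t)
w = 0
w*(-10 + C(-3*v(6))) = 0*(-10 + 8*(-3*(-3))) = 0*(-10 + 8*9) = 0*(-10 + 72) = 0*62 = 0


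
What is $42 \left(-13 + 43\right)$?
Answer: $1260$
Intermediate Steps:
$42 \left(-13 + 43\right) = 42 \cdot 30 = 1260$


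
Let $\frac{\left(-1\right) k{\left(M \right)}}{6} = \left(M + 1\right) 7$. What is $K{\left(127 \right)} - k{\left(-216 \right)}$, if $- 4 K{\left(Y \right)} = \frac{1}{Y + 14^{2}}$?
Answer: $- \frac{11666761}{1292} \approx -9030.0$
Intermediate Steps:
$K{\left(Y \right)} = - \frac{1}{4 \left(196 + Y\right)}$ ($K{\left(Y \right)} = - \frac{1}{4 \left(Y + 14^{2}\right)} = - \frac{1}{4 \left(Y + 196\right)} = - \frac{1}{4 \left(196 + Y\right)}$)
$k{\left(M \right)} = -42 - 42 M$ ($k{\left(M \right)} = - 6 \left(M + 1\right) 7 = - 6 \left(1 + M\right) 7 = - 6 \left(7 + 7 M\right) = -42 - 42 M$)
$K{\left(127 \right)} - k{\left(-216 \right)} = - \frac{1}{784 + 4 \cdot 127} - \left(-42 - -9072\right) = - \frac{1}{784 + 508} - \left(-42 + 9072\right) = - \frac{1}{1292} - 9030 = - \frac{11666761}{1292}$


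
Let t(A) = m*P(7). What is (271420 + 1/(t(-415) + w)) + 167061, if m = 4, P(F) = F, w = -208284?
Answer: 91316299135/208256 ≈ 4.3848e+5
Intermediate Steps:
t(A) = 28 (t(A) = 4*7 = 28)
(271420 + 1/(t(-415) + w)) + 167061 = (271420 + 1/(28 - 208284)) + 167061 = (271420 + 1/(-208256)) + 167061 = (271420 - 1/208256) + 167061 = 56524843519/208256 + 167061 = 91316299135/208256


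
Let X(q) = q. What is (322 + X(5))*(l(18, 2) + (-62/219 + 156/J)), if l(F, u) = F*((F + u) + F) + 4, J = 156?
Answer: 16440361/73 ≈ 2.2521e+5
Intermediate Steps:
l(F, u) = 4 + F*(u + 2*F) (l(F, u) = F*(u + 2*F) + 4 = 4 + F*(u + 2*F))
(322 + X(5))*(l(18, 2) + (-62/219 + 156/J)) = (322 + 5)*((4 + 2*18² + 18*2) + (-62/219 + 156/156)) = 327*((4 + 2*324 + 36) + (-62*1/219 + 156*(1/156))) = 327*((4 + 648 + 36) + (-62/219 + 1)) = 327*(688 + 157/219) = 327*(150829/219) = 16440361/73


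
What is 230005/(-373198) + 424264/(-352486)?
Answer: -119704009351/65773535114 ≈ -1.8199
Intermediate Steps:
230005/(-373198) + 424264/(-352486) = 230005*(-1/373198) + 424264*(-1/352486) = -230005/373198 - 212132/176243 = -119704009351/65773535114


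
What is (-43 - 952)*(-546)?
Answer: 543270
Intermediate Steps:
(-43 - 952)*(-546) = -995*(-546) = 543270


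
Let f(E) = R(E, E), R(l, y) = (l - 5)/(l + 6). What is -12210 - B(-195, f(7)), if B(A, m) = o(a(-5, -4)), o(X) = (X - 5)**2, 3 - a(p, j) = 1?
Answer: -12219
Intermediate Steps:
R(l, y) = (-5 + l)/(6 + l)
f(E) = (-5 + E)/(6 + E)
a(p, j) = 2 (a(p, j) = 3 - 1*1 = 3 - 1 = 2)
o(X) = (-5 + X)**2
B(A, m) = 9 (B(A, m) = (-5 + 2)**2 = (-3)**2 = 9)
-12210 - B(-195, f(7)) = -12210 - 1*9 = -12210 - 9 = -12219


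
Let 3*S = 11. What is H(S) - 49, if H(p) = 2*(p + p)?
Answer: -103/3 ≈ -34.333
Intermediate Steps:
S = 11/3 (S = (⅓)*11 = 11/3 ≈ 3.6667)
H(p) = 4*p (H(p) = 2*(2*p) = 4*p)
H(S) - 49 = 4*(11/3) - 49 = 44/3 - 49 = -103/3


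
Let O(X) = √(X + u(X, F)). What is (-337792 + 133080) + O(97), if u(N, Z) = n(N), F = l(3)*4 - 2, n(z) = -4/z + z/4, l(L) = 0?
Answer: -204712 + √4561813/194 ≈ -2.0470e+5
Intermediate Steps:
n(z) = -4/z + z/4 (n(z) = -4/z + z*(¼) = -4/z + z/4)
F = -2 (F = 0*4 - 2 = 0 - 2 = -2)
u(N, Z) = -4/N + N/4
O(X) = √(-4/X + 5*X/4) (O(X) = √(X + (-4/X + X/4)) = √(-4/X + 5*X/4))
(-337792 + 133080) + O(97) = (-337792 + 133080) + √(-16/97 + 5*97)/2 = -204712 + √(-16*1/97 + 485)/2 = -204712 + √(-16/97 + 485)/2 = -204712 + √(47029/97)/2 = -204712 + (√4561813/97)/2 = -204712 + √4561813/194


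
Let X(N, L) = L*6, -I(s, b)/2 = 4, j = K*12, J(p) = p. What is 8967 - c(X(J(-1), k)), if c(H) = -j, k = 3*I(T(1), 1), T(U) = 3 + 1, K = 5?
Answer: 9027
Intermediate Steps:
j = 60 (j = 5*12 = 60)
T(U) = 4
I(s, b) = -8 (I(s, b) = -2*4 = -8)
k = -24 (k = 3*(-8) = -24)
X(N, L) = 6*L
c(H) = -60 (c(H) = -1*60 = -60)
8967 - c(X(J(-1), k)) = 8967 - 1*(-60) = 8967 + 60 = 9027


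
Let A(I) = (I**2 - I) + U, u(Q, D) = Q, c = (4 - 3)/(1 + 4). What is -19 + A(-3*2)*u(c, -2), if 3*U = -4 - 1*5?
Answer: -56/5 ≈ -11.200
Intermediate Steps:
c = 1/5 ≈ 0.20000
U = -3 (U = (-4 - 1*5)/3 = (-4 - 5)/3 = (1/3)*(-9) = -3)
A(I) = -3 + I**2 - I (A(I) = (I**2 - I) - 3 = -3 + I**2 - I)
-19 + A(-3*2)*u(c, -2) = -19 + (-3 + (-3*2)**2 - (-3)*2)*(1/5) = -19 + (-3 + (-6)**2 - 1*(-6))*(1/5) = -19 + (-3 + 36 + 6)*(1/5) = -19 + 39*(1/5) = -19 + 39/5 = -56/5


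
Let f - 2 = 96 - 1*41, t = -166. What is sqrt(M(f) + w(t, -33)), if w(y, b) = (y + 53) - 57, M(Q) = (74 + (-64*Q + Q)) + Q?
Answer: 11*I*sqrt(30) ≈ 60.25*I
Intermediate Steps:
f = 57 (f = 2 + (96 - 1*41) = 2 + (96 - 41) = 2 + 55 = 57)
M(Q) = 74 - 62*Q (M(Q) = (74 - 63*Q) + Q = 74 - 62*Q)
w(y, b) = -4 + y (w(y, b) = (53 + y) - 57 = -4 + y)
sqrt(M(f) + w(t, -33)) = sqrt((74 - 62*57) + (-4 - 166)) = sqrt((74 - 3534) - 170) = sqrt(-3460 - 170) = sqrt(-3630) = 11*I*sqrt(30)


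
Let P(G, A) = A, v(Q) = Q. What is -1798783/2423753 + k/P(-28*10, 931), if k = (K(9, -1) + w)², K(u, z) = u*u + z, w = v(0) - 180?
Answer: 22562863027/2256514043 ≈ 9.9990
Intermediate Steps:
w = -180 (w = 0 - 180 = -180)
K(u, z) = z + u² (K(u, z) = u² + z = z + u²)
k = 10000 (k = ((-1 + 9²) - 180)² = ((-1 + 81) - 180)² = (80 - 180)² = (-100)² = 10000)
-1798783/2423753 + k/P(-28*10, 931) = -1798783/2423753 + 10000/931 = 22562863027/2256514043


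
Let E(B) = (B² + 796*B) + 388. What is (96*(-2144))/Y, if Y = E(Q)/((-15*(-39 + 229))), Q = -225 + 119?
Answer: -36662400/4547 ≈ -8063.0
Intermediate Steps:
Q = -106
E(B) = 388 + B² + 796*B
Y = 36376/1425 (Y = (388 + (-106)² + 796*(-106))/((-15*(-39 + 229))) = (388 + 11236 - 84376)/((-15*190)) = -72752/(-2850) = -72752*(-1/2850) = 36376/1425 ≈ 25.527)
(96*(-2144))/Y = (96*(-2144))/(36376/1425) = -205824*1425/36376 = -36662400/4547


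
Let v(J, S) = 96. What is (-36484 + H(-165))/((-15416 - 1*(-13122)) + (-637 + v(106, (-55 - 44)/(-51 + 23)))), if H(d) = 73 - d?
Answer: 1726/135 ≈ 12.785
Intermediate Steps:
(-36484 + H(-165))/((-15416 - 1*(-13122)) + (-637 + v(106, (-55 - 44)/(-51 + 23)))) = (-36484 + (73 - 1*(-165)))/((-15416 - 1*(-13122)) + (-637 + 96)) = (-36484 + (73 + 165))/((-15416 + 13122) - 541) = (-36484 + 238)/(-2294 - 541) = -36246/(-2835) = -36246*(-1/2835) = 1726/135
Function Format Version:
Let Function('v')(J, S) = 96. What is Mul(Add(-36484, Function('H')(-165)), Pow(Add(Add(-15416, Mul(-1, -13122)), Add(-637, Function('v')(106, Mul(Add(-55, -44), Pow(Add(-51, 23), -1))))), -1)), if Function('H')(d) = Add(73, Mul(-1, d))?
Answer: Rational(1726, 135) ≈ 12.785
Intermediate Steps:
Mul(Add(-36484, Function('H')(-165)), Pow(Add(Add(-15416, Mul(-1, -13122)), Add(-637, Function('v')(106, Mul(Add(-55, -44), Pow(Add(-51, 23), -1))))), -1)) = Mul(Add(-36484, Add(73, Mul(-1, -165))), Pow(Add(Add(-15416, Mul(-1, -13122)), Add(-637, 96)), -1)) = Mul(Add(-36484, Add(73, 165)), Pow(Add(Add(-15416, 13122), -541), -1)) = Mul(Add(-36484, 238), Pow(Add(-2294, -541), -1)) = Mul(-36246, Pow(-2835, -1)) = Mul(-36246, Rational(-1, 2835)) = Rational(1726, 135)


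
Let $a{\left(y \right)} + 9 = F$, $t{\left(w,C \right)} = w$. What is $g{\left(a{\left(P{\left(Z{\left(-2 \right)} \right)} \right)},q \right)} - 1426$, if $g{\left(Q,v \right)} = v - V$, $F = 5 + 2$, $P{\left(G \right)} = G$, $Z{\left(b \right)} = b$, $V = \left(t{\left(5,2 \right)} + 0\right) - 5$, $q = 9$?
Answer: $-1417$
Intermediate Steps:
$V = 0$ ($V = \left(5 + 0\right) - 5 = 5 - 5 = 0$)
$F = 7$
$a{\left(y \right)} = -2$ ($a{\left(y \right)} = -9 + 7 = -2$)
$g{\left(Q,v \right)} = v$ ($g{\left(Q,v \right)} = v - 0 = v + 0 = v$)
$g{\left(a{\left(P{\left(Z{\left(-2 \right)} \right)} \right)},q \right)} - 1426 = 9 - 1426 = -1417$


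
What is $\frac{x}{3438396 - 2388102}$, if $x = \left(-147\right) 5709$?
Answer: $- \frac{39963}{50014} \approx -0.79904$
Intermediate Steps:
$x = -839223$
$\frac{x}{3438396 - 2388102} = - \frac{839223}{3438396 - 2388102} = - \frac{839223}{1050294} = \left(-839223\right) \frac{1}{1050294} = - \frac{39963}{50014}$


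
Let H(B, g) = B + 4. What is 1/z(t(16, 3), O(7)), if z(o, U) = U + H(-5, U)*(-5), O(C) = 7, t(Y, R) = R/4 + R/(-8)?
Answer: 1/12 ≈ 0.083333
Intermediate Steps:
H(B, g) = 4 + B
t(Y, R) = R/8 (t(Y, R) = R*(¼) + R*(-⅛) = R/4 - R/8 = R/8)
z(o, U) = 5 + U (z(o, U) = U + (4 - 5)*(-5) = U - 1*(-5) = U + 5 = 5 + U)
1/z(t(16, 3), O(7)) = 1/(5 + 7) = 1/12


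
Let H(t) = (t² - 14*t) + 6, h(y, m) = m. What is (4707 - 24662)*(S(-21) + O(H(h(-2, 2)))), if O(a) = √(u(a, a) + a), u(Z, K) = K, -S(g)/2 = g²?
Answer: 17600310 - 119730*I ≈ 1.76e+7 - 1.1973e+5*I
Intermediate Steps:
S(g) = -2*g²
H(t) = 6 + t² - 14*t
O(a) = √2*√a (O(a) = √(a + a) = √(2*a) = √2*√a)
(4707 - 24662)*(S(-21) + O(H(h(-2, 2)))) = (4707 - 24662)*(-2*(-21)² + √2*√(6 + 2² - 14*2)) = -19955*(-2*441 + √2*√(6 + 4 - 28)) = -19955*(-882 + √2*√(-18)) = -19955*(-882 + √2*(3*I*√2)) = -19955*(-882 + 6*I) = 17600310 - 119730*I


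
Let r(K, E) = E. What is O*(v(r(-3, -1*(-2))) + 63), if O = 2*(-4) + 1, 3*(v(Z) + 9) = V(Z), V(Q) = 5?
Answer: -1169/3 ≈ -389.67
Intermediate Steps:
v(Z) = -22/3 (v(Z) = -9 + (⅓)*5 = -9 + 5/3 = -22/3)
O = -7 (O = -8 + 1 = -7)
O*(v(r(-3, -1*(-2))) + 63) = -7*(-22/3 + 63) = -7*167/3 = -1169/3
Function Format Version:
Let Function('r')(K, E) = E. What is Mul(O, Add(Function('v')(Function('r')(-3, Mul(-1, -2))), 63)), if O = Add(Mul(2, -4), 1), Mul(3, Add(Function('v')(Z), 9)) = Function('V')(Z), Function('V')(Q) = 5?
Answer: Rational(-1169, 3) ≈ -389.67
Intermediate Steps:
Function('v')(Z) = Rational(-22, 3) (Function('v')(Z) = Add(-9, Mul(Rational(1, 3), 5)) = Add(-9, Rational(5, 3)) = Rational(-22, 3))
O = -7 (O = Add(-8, 1) = -7)
Mul(O, Add(Function('v')(Function('r')(-3, Mul(-1, -2))), 63)) = Mul(-7, Add(Rational(-22, 3), 63)) = Mul(-7, Rational(167, 3)) = Rational(-1169, 3)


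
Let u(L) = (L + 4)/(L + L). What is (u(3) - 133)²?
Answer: 625681/36 ≈ 17380.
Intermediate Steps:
u(L) = (4 + L)/(2*L) (u(L) = (4 + L)/((2*L)) = (4 + L)*(1/(2*L)) = (4 + L)/(2*L))
(u(3) - 133)² = ((½)*(4 + 3)/3 - 133)² = ((½)*(⅓)*7 - 133)² = (7/6 - 133)² = (-791/6)² = 625681/36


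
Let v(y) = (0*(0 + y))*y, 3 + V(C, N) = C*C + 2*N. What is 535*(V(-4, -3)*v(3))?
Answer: 0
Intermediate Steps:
V(C, N) = -3 + C² + 2*N (V(C, N) = -3 + (C*C + 2*N) = -3 + (C² + 2*N) = -3 + C² + 2*N)
v(y) = 0 (v(y) = (0*y)*y = 0*y = 0)
535*(V(-4, -3)*v(3)) = 535*((-3 + (-4)² + 2*(-3))*0) = 535*((-3 + 16 - 6)*0) = 535*(7*0) = 535*0 = 0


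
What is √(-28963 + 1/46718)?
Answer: I*√63213819002894/46718 ≈ 170.19*I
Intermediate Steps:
√(-28963 + 1/46718) = √(-1353093433/46718) = I*√63213819002894/46718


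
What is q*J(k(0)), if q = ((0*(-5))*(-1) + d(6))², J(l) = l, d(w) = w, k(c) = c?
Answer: 0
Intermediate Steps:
q = 36 (q = ((0*(-5))*(-1) + 6)² = (0*(-1) + 6)² = (0 + 6)² = 6² = 36)
q*J(k(0)) = 36*0 = 0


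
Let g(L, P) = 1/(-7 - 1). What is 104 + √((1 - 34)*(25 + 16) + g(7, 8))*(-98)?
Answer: 104 - 245*I*√866/2 ≈ 104.0 - 3604.9*I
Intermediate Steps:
g(L, P) = -⅛ (g(L, P) = 1/(-8) = -⅛)
104 + √((1 - 34)*(25 + 16) + g(7, 8))*(-98) = 104 + √((1 - 34)*(25 + 16) - ⅛)*(-98) = 104 + √(-33*41 - ⅛)*(-98) = 104 + √(-1353 - ⅛)*(-98) = 104 + √(-10825/8)*(-98) = 104 + (5*I*√866/4)*(-98) = 104 - 245*I*√866/2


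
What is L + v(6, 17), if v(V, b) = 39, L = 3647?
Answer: 3686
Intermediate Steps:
L + v(6, 17) = 3647 + 39 = 3686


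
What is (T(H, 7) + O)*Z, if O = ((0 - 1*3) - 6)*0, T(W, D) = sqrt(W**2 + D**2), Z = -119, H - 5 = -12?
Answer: -833*sqrt(2) ≈ -1178.0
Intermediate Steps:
H = -7 (H = 5 - 12 = -7)
T(W, D) = sqrt(D**2 + W**2)
O = 0 (O = ((0 - 3) - 6)*0 = (-3 - 6)*0 = -9*0 = 0)
(T(H, 7) + O)*Z = (sqrt(7**2 + (-7)**2) + 0)*(-119) = (sqrt(49 + 49) + 0)*(-119) = (sqrt(98) + 0)*(-119) = (7*sqrt(2) + 0)*(-119) = (7*sqrt(2))*(-119) = -833*sqrt(2)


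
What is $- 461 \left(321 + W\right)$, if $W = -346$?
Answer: $11525$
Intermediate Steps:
$- 461 \left(321 + W\right) = - 461 \left(321 - 346\right) = \left(-461\right) \left(-25\right) = 11525$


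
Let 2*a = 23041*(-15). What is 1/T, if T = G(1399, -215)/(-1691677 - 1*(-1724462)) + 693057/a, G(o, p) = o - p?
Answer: -755399185/2992394992 ≈ -0.25244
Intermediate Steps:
a = -345615/2 (a = (23041*(-15))/2 = (½)*(-345615) = -345615/2 ≈ -1.7281e+5)
T = -2992394992/755399185 (T = (1399 - 1*(-215))/(-1691677 - 1*(-1724462)) + 693057/(-345615/2) = (1399 + 215)/(-1691677 + 1724462) + 693057*(-2/345615) = 1614/32785 - 462038/115205 = -2992394992/755399185 ≈ -3.9613)
1/T = 1/(-2992394992/755399185) = -755399185/2992394992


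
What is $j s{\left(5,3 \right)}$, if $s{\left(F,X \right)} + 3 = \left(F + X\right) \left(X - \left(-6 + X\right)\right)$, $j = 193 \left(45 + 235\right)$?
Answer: $2431800$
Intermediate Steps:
$j = 54040$ ($j = 193 \cdot 280 = 54040$)
$s{\left(F,X \right)} = -3 + 6 F + 6 X$ ($s{\left(F,X \right)} = -3 + \left(F + X\right) \left(X - \left(-6 + X\right)\right) = -3 + \left(F + X\right) 6 = -3 + \left(6 F + 6 X\right) = -3 + 6 F + 6 X$)
$j s{\left(5,3 \right)} = 54040 \left(-3 + 6 \cdot 5 + 6 \cdot 3\right) = 54040 \left(-3 + 30 + 18\right) = 54040 \cdot 45 = 2431800$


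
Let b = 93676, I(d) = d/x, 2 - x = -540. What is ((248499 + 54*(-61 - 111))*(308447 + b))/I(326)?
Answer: 26068098382263/163 ≈ 1.5993e+11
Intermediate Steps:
x = 542 (x = 2 - 1*(-540) = 2 + 540 = 542)
I(d) = d/542
((248499 + 54*(-61 - 111))*(308447 + b))/I(326) = ((248499 + 54*(-61 - 111))*(308447 + 93676))/(((1/542)*326)) = ((248499 + 54*(-172))*402123)/(163/271) = ((248499 - 9288)*402123)*(271/163) = (239211*402123)*(271/163) = 96192244953*(271/163) = 26068098382263/163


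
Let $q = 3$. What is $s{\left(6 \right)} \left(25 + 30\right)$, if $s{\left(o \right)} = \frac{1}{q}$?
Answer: $\frac{55}{3} \approx 18.333$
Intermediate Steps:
$s{\left(o \right)} = \frac{1}{3}$
$s{\left(6 \right)} \left(25 + 30\right) = \frac{25 + 30}{3} = \frac{1}{3} \cdot 55 = \frac{55}{3}$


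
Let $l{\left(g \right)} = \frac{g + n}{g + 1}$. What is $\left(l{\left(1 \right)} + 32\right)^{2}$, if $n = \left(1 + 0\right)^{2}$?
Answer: $1089$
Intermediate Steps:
$n = 1$ ($n = 1^{2} = 1$)
$l{\left(g \right)} = 1$ ($l{\left(g \right)} = \frac{g + 1}{g + 1} = \frac{1 + g}{1 + g} = 1$)
$\left(l{\left(1 \right)} + 32\right)^{2} = \left(1 + 32\right)^{2} = 33^{2} = 1089$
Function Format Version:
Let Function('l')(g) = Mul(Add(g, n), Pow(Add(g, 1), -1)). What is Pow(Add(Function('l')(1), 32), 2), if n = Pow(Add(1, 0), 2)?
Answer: 1089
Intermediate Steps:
n = 1 (n = Pow(1, 2) = 1)
Function('l')(g) = 1 (Function('l')(g) = Mul(Add(g, 1), Pow(Add(g, 1), -1)) = Mul(Add(1, g), Pow(Add(1, g), -1)) = 1)
Pow(Add(Function('l')(1), 32), 2) = Pow(Add(1, 32), 2) = Pow(33, 2) = 1089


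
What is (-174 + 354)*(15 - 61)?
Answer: -8280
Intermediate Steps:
(-174 + 354)*(15 - 61) = 180*(-46) = -8280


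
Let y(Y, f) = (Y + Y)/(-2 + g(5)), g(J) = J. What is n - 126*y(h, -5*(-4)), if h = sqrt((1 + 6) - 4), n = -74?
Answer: -74 - 84*sqrt(3) ≈ -219.49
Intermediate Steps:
h = sqrt(3) (h = sqrt(7 - 4) = sqrt(3) ≈ 1.7320)
y(Y, f) = 2*Y/3 (y(Y, f) = (Y + Y)/(-2 + 5) = (2*Y)/3 = (2*Y)*(1/3) = 2*Y/3)
n - 126*y(h, -5*(-4)) = -74 - 84*sqrt(3)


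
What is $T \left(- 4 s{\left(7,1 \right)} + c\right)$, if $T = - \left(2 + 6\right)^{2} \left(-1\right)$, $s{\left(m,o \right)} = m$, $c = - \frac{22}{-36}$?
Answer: $- \frac{15776}{9} \approx -1752.9$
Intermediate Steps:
$c = \frac{11}{18}$ ($c = \left(-22\right) \left(- \frac{1}{36}\right) = \frac{11}{18} \approx 0.61111$)
$T = 64$ ($T = - 8^{2} \left(-1\right) = - 64 \left(-1\right) = \left(-1\right) \left(-64\right) = 64$)
$T \left(- 4 s{\left(7,1 \right)} + c\right) = 64 \left(\left(-4\right) 7 + \frac{11}{18}\right) = 64 \left(-28 + \frac{11}{18}\right) = 64 \left(- \frac{493}{18}\right) = - \frac{15776}{9}$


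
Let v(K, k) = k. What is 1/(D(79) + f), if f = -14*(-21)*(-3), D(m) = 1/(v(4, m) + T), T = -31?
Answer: -48/42335 ≈ -0.0011338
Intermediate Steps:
D(m) = 1/(-31 + m) (D(m) = 1/(m - 31) = 1/(-31 + m))
f = -882 (f = 294*(-3) = -882)
1/(D(79) + f) = 1/(1/(-31 + 79) - 882) = 1/(1/48 - 882) = 1/(-42335/48) = -48/42335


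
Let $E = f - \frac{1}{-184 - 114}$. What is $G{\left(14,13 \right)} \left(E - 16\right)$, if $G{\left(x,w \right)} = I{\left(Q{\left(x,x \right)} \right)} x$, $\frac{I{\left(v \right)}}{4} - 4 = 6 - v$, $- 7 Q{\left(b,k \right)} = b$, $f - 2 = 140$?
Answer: $\frac{12616464}{149} \approx 84674.0$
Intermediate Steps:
$f = 142$ ($f = 2 + 140 = 142$)
$Q{\left(b,k \right)} = - \frac{b}{7}$
$I{\left(v \right)} = 40 - 4 v$ ($I{\left(v \right)} = 16 + 4 \left(6 - v\right) = 16 - \left(-24 + 4 v\right) = 40 - 4 v$)
$E = \frac{42317}{298}$ ($E = 142 - \frac{1}{-184 - 114} = 142 - \frac{1}{-298} = 142 - - \frac{1}{298} = 142 + \frac{1}{298} = \frac{42317}{298} \approx 142.0$)
$G{\left(x,w \right)} = x \left(40 + \frac{4 x}{7}\right)$ ($G{\left(x,w \right)} = \left(40 - 4 \left(- \frac{x}{7}\right)\right) x = \left(40 + \frac{4 x}{7}\right) x = x \left(40 + \frac{4 x}{7}\right)$)
$G{\left(14,13 \right)} \left(E - 16\right) = \frac{4}{7} \cdot 14 \left(70 + 14\right) \left(\frac{42317}{298} - 16\right) = \frac{4}{7} \cdot 14 \cdot 84 \cdot \frac{37549}{298} = 672 \cdot \frac{37549}{298} = \frac{12616464}{149}$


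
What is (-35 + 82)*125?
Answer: 5875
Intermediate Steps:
(-35 + 82)*125 = 47*125 = 5875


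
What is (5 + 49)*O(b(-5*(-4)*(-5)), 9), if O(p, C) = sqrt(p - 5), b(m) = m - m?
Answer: 54*I*sqrt(5) ≈ 120.75*I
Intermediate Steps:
b(m) = 0
O(p, C) = sqrt(-5 + p)
(5 + 49)*O(b(-5*(-4)*(-5)), 9) = (5 + 49)*sqrt(-5 + 0) = 54*sqrt(-5) = 54*(I*sqrt(5)) = 54*I*sqrt(5)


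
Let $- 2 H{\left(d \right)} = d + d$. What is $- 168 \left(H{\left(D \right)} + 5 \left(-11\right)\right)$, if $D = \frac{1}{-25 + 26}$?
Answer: $9408$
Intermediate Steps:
$D = 1$ ($D = 1^{-1} = 1$)
$H{\left(d \right)} = - d$ ($H{\left(d \right)} = - \frac{d + d}{2} = - \frac{2 d}{2} = - d$)
$- 168 \left(H{\left(D \right)} + 5 \left(-11\right)\right) = - 168 \left(\left(-1\right) 1 + 5 \left(-11\right)\right) = - 168 \left(-1 - 55\right) = \left(-168\right) \left(-56\right) = 9408$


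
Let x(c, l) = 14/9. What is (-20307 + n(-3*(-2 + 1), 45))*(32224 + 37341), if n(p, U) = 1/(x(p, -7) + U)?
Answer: -591902428560/419 ≈ -1.4127e+9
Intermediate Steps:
x(c, l) = 14/9 (x(c, l) = 14*(1/9) = 14/9)
n(p, U) = 1/(14/9 + U)
(-20307 + n(-3*(-2 + 1), 45))*(32224 + 37341) = (-20307 + 9/(14 + 9*45))*(32224 + 37341) = (-20307 + 9/(14 + 405))*69565 = (-20307 + 9/419)*69565 = -8508624/419*69565 = -591902428560/419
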